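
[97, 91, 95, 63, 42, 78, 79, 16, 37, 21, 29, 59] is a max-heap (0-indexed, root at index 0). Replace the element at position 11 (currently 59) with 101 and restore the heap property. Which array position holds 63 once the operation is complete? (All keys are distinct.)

set index 11 from 59 to 101 → [97, 91, 95, 63, 42, 78, 79, 16, 37, 21, 29, 101]
101 > parent 78 at index 5, swap → [97, 91, 95, 63, 42, 101, 79, 16, 37, 21, 29, 78]
101 > parent 95 at index 2, swap → [97, 91, 101, 63, 42, 95, 79, 16, 37, 21, 29, 78]
101 > parent 97 at index 0, swap → [101, 91, 97, 63, 42, 95, 79, 16, 37, 21, 29, 78]
resulting array: [101, 91, 97, 63, 42, 95, 79, 16, 37, 21, 29, 78]

3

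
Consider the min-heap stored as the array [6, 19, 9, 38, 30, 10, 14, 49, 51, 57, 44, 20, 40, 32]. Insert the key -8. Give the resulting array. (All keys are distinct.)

append -8 at index 14 → [6, 19, 9, 38, 30, 10, 14, 49, 51, 57, 44, 20, 40, 32, -8]
-8 < parent 14 at index 6, swap → [6, 19, 9, 38, 30, 10, -8, 49, 51, 57, 44, 20, 40, 32, 14]
-8 < parent 9 at index 2, swap → [6, 19, -8, 38, 30, 10, 9, 49, 51, 57, 44, 20, 40, 32, 14]
-8 < parent 6 at index 0, swap → [-8, 19, 6, 38, 30, 10, 9, 49, 51, 57, 44, 20, 40, 32, 14]

[-8, 19, 6, 38, 30, 10, 9, 49, 51, 57, 44, 20, 40, 32, 14]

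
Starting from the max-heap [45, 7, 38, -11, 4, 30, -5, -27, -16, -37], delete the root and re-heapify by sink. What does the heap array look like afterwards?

[38, 7, 30, -11, 4, -37, -5, -27, -16]

remove root 45; move last element -37 to root → [-37, 7, 38, -11, 4, 30, -5, -27, -16]
-37 vs larger child 38 at index 2, swap → [38, 7, -37, -11, 4, 30, -5, -27, -16]
-37 vs larger child 30 at index 5, swap → [38, 7, 30, -11, 4, -37, -5, -27, -16]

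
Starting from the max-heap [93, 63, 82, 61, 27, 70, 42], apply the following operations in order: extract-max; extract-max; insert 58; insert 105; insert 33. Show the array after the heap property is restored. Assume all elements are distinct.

[105, 63, 70, 61, 27, 42, 58, 33]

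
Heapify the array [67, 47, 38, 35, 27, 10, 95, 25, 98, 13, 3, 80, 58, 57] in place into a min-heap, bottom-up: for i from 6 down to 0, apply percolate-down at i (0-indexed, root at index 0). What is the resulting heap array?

[3, 13, 10, 25, 27, 38, 57, 35, 98, 47, 67, 80, 58, 95]

sift down from index 6:
  95 vs only child 57 at index 13, swap → [67, 47, 38, 35, 27, 10, 57, 25, 98, 13, 3, 80, 58, 95]
sift down from index 5: already satisfies heap property
sift down from index 4:
  27 vs smaller child 3 at index 10, swap → [67, 47, 38, 35, 3, 10, 57, 25, 98, 13, 27, 80, 58, 95]
sift down from index 3:
  35 vs smaller child 25 at index 7, swap → [67, 47, 38, 25, 3, 10, 57, 35, 98, 13, 27, 80, 58, 95]
sift down from index 2:
  38 vs smaller child 10 at index 5, swap → [67, 47, 10, 25, 3, 38, 57, 35, 98, 13, 27, 80, 58, 95]
sift down from index 1:
  47 vs smaller child 3 at index 4, swap → [67, 3, 10, 25, 47, 38, 57, 35, 98, 13, 27, 80, 58, 95]
  47 vs smaller child 13 at index 9, swap → [67, 3, 10, 25, 13, 38, 57, 35, 98, 47, 27, 80, 58, 95]
sift down from index 0:
  67 vs smaller child 3 at index 1, swap → [3, 67, 10, 25, 13, 38, 57, 35, 98, 47, 27, 80, 58, 95]
  67 vs smaller child 13 at index 4, swap → [3, 13, 10, 25, 67, 38, 57, 35, 98, 47, 27, 80, 58, 95]
  67 vs smaller child 27 at index 10, swap → [3, 13, 10, 25, 27, 38, 57, 35, 98, 47, 67, 80, 58, 95]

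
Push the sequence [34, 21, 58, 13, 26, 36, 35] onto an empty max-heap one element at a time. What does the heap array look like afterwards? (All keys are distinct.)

[58, 26, 36, 13, 21, 34, 35]

Insert 34:
  append 34 at index 0 → [34] (no swap needed)
Insert 21:
  append 21 at index 1 → [34, 21] (no swap needed)
Insert 58:
  append 58 at index 2 → [34, 21, 58]
  58 > parent 34 at index 0, swap → [58, 21, 34]
Insert 13:
  append 13 at index 3 → [58, 21, 34, 13] (no swap needed)
Insert 26:
  append 26 at index 4 → [58, 21, 34, 13, 26]
  26 > parent 21 at index 1, swap → [58, 26, 34, 13, 21]
Insert 36:
  append 36 at index 5 → [58, 26, 34, 13, 21, 36]
  36 > parent 34 at index 2, swap → [58, 26, 36, 13, 21, 34]
Insert 35:
  append 35 at index 6 → [58, 26, 36, 13, 21, 34, 35] (no swap needed)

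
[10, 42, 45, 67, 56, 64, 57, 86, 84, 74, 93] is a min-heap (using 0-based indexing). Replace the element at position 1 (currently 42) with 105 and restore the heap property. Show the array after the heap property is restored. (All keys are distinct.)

set index 1 from 42 to 105 → [10, 105, 45, 67, 56, 64, 57, 86, 84, 74, 93]
105 vs smaller child 56 at index 4, swap → [10, 56, 45, 67, 105, 64, 57, 86, 84, 74, 93]
105 vs smaller child 74 at index 9, swap → [10, 56, 45, 67, 74, 64, 57, 86, 84, 105, 93]

[10, 56, 45, 67, 74, 64, 57, 86, 84, 105, 93]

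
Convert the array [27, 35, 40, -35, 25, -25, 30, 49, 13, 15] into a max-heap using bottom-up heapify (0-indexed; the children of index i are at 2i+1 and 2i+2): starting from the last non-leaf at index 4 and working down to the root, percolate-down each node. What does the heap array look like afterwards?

[49, 35, 40, 27, 25, -25, 30, -35, 13, 15]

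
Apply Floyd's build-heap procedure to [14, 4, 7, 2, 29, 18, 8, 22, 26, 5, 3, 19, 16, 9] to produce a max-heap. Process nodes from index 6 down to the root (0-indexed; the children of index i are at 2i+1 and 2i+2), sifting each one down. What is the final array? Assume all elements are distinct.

[29, 26, 19, 22, 5, 18, 9, 14, 2, 4, 3, 7, 16, 8]

sift down from index 6:
  8 vs only child 9 at index 13, swap → [14, 4, 7, 2, 29, 18, 9, 22, 26, 5, 3, 19, 16, 8]
sift down from index 5:
  18 vs larger child 19 at index 11, swap → [14, 4, 7, 2, 29, 19, 9, 22, 26, 5, 3, 18, 16, 8]
sift down from index 4: already satisfies heap property
sift down from index 3:
  2 vs larger child 26 at index 8, swap → [14, 4, 7, 26, 29, 19, 9, 22, 2, 5, 3, 18, 16, 8]
sift down from index 2:
  7 vs larger child 19 at index 5, swap → [14, 4, 19, 26, 29, 7, 9, 22, 2, 5, 3, 18, 16, 8]
  7 vs larger child 18 at index 11, swap → [14, 4, 19, 26, 29, 18, 9, 22, 2, 5, 3, 7, 16, 8]
sift down from index 1:
  4 vs larger child 29 at index 4, swap → [14, 29, 19, 26, 4, 18, 9, 22, 2, 5, 3, 7, 16, 8]
  4 vs larger child 5 at index 9, swap → [14, 29, 19, 26, 5, 18, 9, 22, 2, 4, 3, 7, 16, 8]
sift down from index 0:
  14 vs larger child 29 at index 1, swap → [29, 14, 19, 26, 5, 18, 9, 22, 2, 4, 3, 7, 16, 8]
  14 vs larger child 26 at index 3, swap → [29, 26, 19, 14, 5, 18, 9, 22, 2, 4, 3, 7, 16, 8]
  14 vs larger child 22 at index 7, swap → [29, 26, 19, 22, 5, 18, 9, 14, 2, 4, 3, 7, 16, 8]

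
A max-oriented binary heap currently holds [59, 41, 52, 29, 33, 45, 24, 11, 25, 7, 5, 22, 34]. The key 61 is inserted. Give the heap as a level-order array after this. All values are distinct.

append 61 at index 13 → [59, 41, 52, 29, 33, 45, 24, 11, 25, 7, 5, 22, 34, 61]
61 > parent 24 at index 6, swap → [59, 41, 52, 29, 33, 45, 61, 11, 25, 7, 5, 22, 34, 24]
61 > parent 52 at index 2, swap → [59, 41, 61, 29, 33, 45, 52, 11, 25, 7, 5, 22, 34, 24]
61 > parent 59 at index 0, swap → [61, 41, 59, 29, 33, 45, 52, 11, 25, 7, 5, 22, 34, 24]

[61, 41, 59, 29, 33, 45, 52, 11, 25, 7, 5, 22, 34, 24]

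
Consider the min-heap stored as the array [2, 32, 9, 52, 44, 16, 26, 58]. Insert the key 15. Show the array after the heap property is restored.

[2, 15, 9, 32, 44, 16, 26, 58, 52]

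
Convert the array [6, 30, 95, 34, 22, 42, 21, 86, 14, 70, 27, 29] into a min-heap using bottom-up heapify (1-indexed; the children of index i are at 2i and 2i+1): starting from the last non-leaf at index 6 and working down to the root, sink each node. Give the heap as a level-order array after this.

sift down from index 6:
  42 vs only child 29 at index 12, swap → [6, 30, 95, 34, 22, 29, 21, 86, 14, 70, 27, 42]
sift down from index 5: already satisfies heap property
sift down from index 4:
  34 vs smaller child 14 at index 9, swap → [6, 30, 95, 14, 22, 29, 21, 86, 34, 70, 27, 42]
sift down from index 3:
  95 vs smaller child 21 at index 7, swap → [6, 30, 21, 14, 22, 29, 95, 86, 34, 70, 27, 42]
sift down from index 2:
  30 vs smaller child 14 at index 4, swap → [6, 14, 21, 30, 22, 29, 95, 86, 34, 70, 27, 42]
sift down from index 1: already satisfies heap property

[6, 14, 21, 30, 22, 29, 95, 86, 34, 70, 27, 42]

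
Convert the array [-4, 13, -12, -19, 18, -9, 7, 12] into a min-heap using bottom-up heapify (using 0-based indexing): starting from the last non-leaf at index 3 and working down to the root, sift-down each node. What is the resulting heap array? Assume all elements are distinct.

[-19, -4, -12, 12, 18, -9, 7, 13]

sift down from index 3: already satisfies heap property
sift down from index 2: already satisfies heap property
sift down from index 1:
  13 vs smaller child -19 at index 3, swap → [-4, -19, -12, 13, 18, -9, 7, 12]
  13 vs only child 12 at index 7, swap → [-4, -19, -12, 12, 18, -9, 7, 13]
sift down from index 0:
  -4 vs smaller child -19 at index 1, swap → [-19, -4, -12, 12, 18, -9, 7, 13]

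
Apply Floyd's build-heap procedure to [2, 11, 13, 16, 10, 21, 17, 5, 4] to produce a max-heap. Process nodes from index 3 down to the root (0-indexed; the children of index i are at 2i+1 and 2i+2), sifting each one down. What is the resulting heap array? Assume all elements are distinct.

[21, 16, 17, 11, 10, 13, 2, 5, 4]

sift down from index 3: already satisfies heap property
sift down from index 2:
  13 vs larger child 21 at index 5, swap → [2, 11, 21, 16, 10, 13, 17, 5, 4]
sift down from index 1:
  11 vs larger child 16 at index 3, swap → [2, 16, 21, 11, 10, 13, 17, 5, 4]
sift down from index 0:
  2 vs larger child 21 at index 2, swap → [21, 16, 2, 11, 10, 13, 17, 5, 4]
  2 vs larger child 17 at index 6, swap → [21, 16, 17, 11, 10, 13, 2, 5, 4]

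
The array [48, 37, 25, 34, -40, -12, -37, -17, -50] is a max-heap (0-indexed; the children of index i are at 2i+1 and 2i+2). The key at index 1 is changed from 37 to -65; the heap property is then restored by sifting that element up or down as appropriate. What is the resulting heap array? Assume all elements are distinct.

set index 1 from 37 to -65 → [48, -65, 25, 34, -40, -12, -37, -17, -50]
-65 vs larger child 34 at index 3, swap → [48, 34, 25, -65, -40, -12, -37, -17, -50]
-65 vs larger child -17 at index 7, swap → [48, 34, 25, -17, -40, -12, -37, -65, -50]

[48, 34, 25, -17, -40, -12, -37, -65, -50]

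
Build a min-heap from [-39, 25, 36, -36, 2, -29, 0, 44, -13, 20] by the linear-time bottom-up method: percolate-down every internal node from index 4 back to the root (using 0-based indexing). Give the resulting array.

sift down from index 4: already satisfies heap property
sift down from index 3: already satisfies heap property
sift down from index 2:
  36 vs smaller child -29 at index 5, swap → [-39, 25, -29, -36, 2, 36, 0, 44, -13, 20]
sift down from index 1:
  25 vs smaller child -36 at index 3, swap → [-39, -36, -29, 25, 2, 36, 0, 44, -13, 20]
  25 vs smaller child -13 at index 8, swap → [-39, -36, -29, -13, 2, 36, 0, 44, 25, 20]
sift down from index 0: already satisfies heap property

[-39, -36, -29, -13, 2, 36, 0, 44, 25, 20]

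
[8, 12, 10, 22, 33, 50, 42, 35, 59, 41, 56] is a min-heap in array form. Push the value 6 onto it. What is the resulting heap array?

[6, 12, 8, 22, 33, 10, 42, 35, 59, 41, 56, 50]

append 6 at index 11 → [8, 12, 10, 22, 33, 50, 42, 35, 59, 41, 56, 6]
6 < parent 50 at index 5, swap → [8, 12, 10, 22, 33, 6, 42, 35, 59, 41, 56, 50]
6 < parent 10 at index 2, swap → [8, 12, 6, 22, 33, 10, 42, 35, 59, 41, 56, 50]
6 < parent 8 at index 0, swap → [6, 12, 8, 22, 33, 10, 42, 35, 59, 41, 56, 50]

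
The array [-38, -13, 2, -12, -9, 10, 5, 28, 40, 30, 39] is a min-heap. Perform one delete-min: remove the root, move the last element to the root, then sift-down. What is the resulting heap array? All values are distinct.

remove root -38; move last element 39 to root → [39, -13, 2, -12, -9, 10, 5, 28, 40, 30]
39 vs smaller child -13 at index 1, swap → [-13, 39, 2, -12, -9, 10, 5, 28, 40, 30]
39 vs smaller child -12 at index 3, swap → [-13, -12, 2, 39, -9, 10, 5, 28, 40, 30]
39 vs smaller child 28 at index 7, swap → [-13, -12, 2, 28, -9, 10, 5, 39, 40, 30]

[-13, -12, 2, 28, -9, 10, 5, 39, 40, 30]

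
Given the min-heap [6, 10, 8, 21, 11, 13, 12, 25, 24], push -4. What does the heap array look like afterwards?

[-4, 6, 8, 21, 10, 13, 12, 25, 24, 11]

append -4 at index 9 → [6, 10, 8, 21, 11, 13, 12, 25, 24, -4]
-4 < parent 11 at index 4, swap → [6, 10, 8, 21, -4, 13, 12, 25, 24, 11]
-4 < parent 10 at index 1, swap → [6, -4, 8, 21, 10, 13, 12, 25, 24, 11]
-4 < parent 6 at index 0, swap → [-4, 6, 8, 21, 10, 13, 12, 25, 24, 11]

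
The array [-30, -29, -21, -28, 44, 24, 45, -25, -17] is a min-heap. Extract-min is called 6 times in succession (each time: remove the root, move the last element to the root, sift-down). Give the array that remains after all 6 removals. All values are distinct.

extract-min #1 returns -30:
  remove root -30; move last element -17 to root → [-17, -29, -21, -28, 44, 24, 45, -25]
  -17 vs smaller child -29 at index 1, swap → [-29, -17, -21, -28, 44, 24, 45, -25]
  -17 vs smaller child -28 at index 3, swap → [-29, -28, -21, -17, 44, 24, 45, -25]
  -17 vs only child -25 at index 7, swap → [-29, -28, -21, -25, 44, 24, 45, -17]
extract-min #2 returns -29:
  remove root -29; move last element -17 to root → [-17, -28, -21, -25, 44, 24, 45]
  -17 vs smaller child -28 at index 1, swap → [-28, -17, -21, -25, 44, 24, 45]
  -17 vs smaller child -25 at index 3, swap → [-28, -25, -21, -17, 44, 24, 45]
extract-min #3 returns -28:
  remove root -28; move last element 45 to root → [45, -25, -21, -17, 44, 24]
  45 vs smaller child -25 at index 1, swap → [-25, 45, -21, -17, 44, 24]
  45 vs smaller child -17 at index 3, swap → [-25, -17, -21, 45, 44, 24]
extract-min #4 returns -25:
  remove root -25; move last element 24 to root → [24, -17, -21, 45, 44]
  24 vs smaller child -21 at index 2, swap → [-21, -17, 24, 45, 44]
extract-min #5 returns -21:
  remove root -21; move last element 44 to root → [44, -17, 24, 45]
  44 vs smaller child -17 at index 1, swap → [-17, 44, 24, 45]
extract-min #6 returns -17:
  remove root -17; move last element 45 to root → [45, 44, 24]
  45 vs smaller child 24 at index 2, swap → [24, 44, 45]

[24, 44, 45]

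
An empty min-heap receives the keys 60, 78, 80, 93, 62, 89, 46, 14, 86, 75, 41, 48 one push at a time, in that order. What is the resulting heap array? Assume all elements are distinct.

[14, 41, 48, 62, 46, 60, 80, 93, 86, 78, 75, 89]

Insert 60:
  append 60 at index 0 → [60] (no swap needed)
Insert 78:
  append 78 at index 1 → [60, 78] (no swap needed)
Insert 80:
  append 80 at index 2 → [60, 78, 80] (no swap needed)
Insert 93:
  append 93 at index 3 → [60, 78, 80, 93] (no swap needed)
Insert 62:
  append 62 at index 4 → [60, 78, 80, 93, 62]
  62 < parent 78 at index 1, swap → [60, 62, 80, 93, 78]
Insert 89:
  append 89 at index 5 → [60, 62, 80, 93, 78, 89] (no swap needed)
Insert 46:
  append 46 at index 6 → [60, 62, 80, 93, 78, 89, 46]
  46 < parent 80 at index 2, swap → [60, 62, 46, 93, 78, 89, 80]
  46 < parent 60 at index 0, swap → [46, 62, 60, 93, 78, 89, 80]
Insert 14:
  append 14 at index 7 → [46, 62, 60, 93, 78, 89, 80, 14]
  14 < parent 93 at index 3, swap → [46, 62, 60, 14, 78, 89, 80, 93]
  14 < parent 62 at index 1, swap → [46, 14, 60, 62, 78, 89, 80, 93]
  14 < parent 46 at index 0, swap → [14, 46, 60, 62, 78, 89, 80, 93]
Insert 86:
  append 86 at index 8 → [14, 46, 60, 62, 78, 89, 80, 93, 86] (no swap needed)
Insert 75:
  append 75 at index 9 → [14, 46, 60, 62, 78, 89, 80, 93, 86, 75]
  75 < parent 78 at index 4, swap → [14, 46, 60, 62, 75, 89, 80, 93, 86, 78]
Insert 41:
  append 41 at index 10 → [14, 46, 60, 62, 75, 89, 80, 93, 86, 78, 41]
  41 < parent 75 at index 4, swap → [14, 46, 60, 62, 41, 89, 80, 93, 86, 78, 75]
  41 < parent 46 at index 1, swap → [14, 41, 60, 62, 46, 89, 80, 93, 86, 78, 75]
Insert 48:
  append 48 at index 11 → [14, 41, 60, 62, 46, 89, 80, 93, 86, 78, 75, 48]
  48 < parent 89 at index 5, swap → [14, 41, 60, 62, 46, 48, 80, 93, 86, 78, 75, 89]
  48 < parent 60 at index 2, swap → [14, 41, 48, 62, 46, 60, 80, 93, 86, 78, 75, 89]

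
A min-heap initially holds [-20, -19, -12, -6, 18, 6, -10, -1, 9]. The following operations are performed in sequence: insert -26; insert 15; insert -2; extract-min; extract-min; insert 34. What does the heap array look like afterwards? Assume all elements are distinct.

[-19, -6, -12, -1, 6, -2, -10, 15, 9, 18, 34]

insert -26:
  append -26 at index 9 → [-20, -19, -12, -6, 18, 6, -10, -1, 9, -26]
  -26 < parent 18 at index 4, swap → [-20, -19, -12, -6, -26, 6, -10, -1, 9, 18]
  -26 < parent -19 at index 1, swap → [-20, -26, -12, -6, -19, 6, -10, -1, 9, 18]
  -26 < parent -20 at index 0, swap → [-26, -20, -12, -6, -19, 6, -10, -1, 9, 18]
insert 15:
  append 15 at index 10 → [-26, -20, -12, -6, -19, 6, -10, -1, 9, 18, 15] (no swap needed)
insert -2:
  append -2 at index 11 → [-26, -20, -12, -6, -19, 6, -10, -1, 9, 18, 15, -2]
  -2 < parent 6 at index 5, swap → [-26, -20, -12, -6, -19, -2, -10, -1, 9, 18, 15, 6]
extract-min → returns -26:
  remove root -26; move last element 6 to root → [6, -20, -12, -6, -19, -2, -10, -1, 9, 18, 15]
  6 vs smaller child -20 at index 1, swap → [-20, 6, -12, -6, -19, -2, -10, -1, 9, 18, 15]
  6 vs smaller child -19 at index 4, swap → [-20, -19, -12, -6, 6, -2, -10, -1, 9, 18, 15]
extract-min → returns -20:
  remove root -20; move last element 15 to root → [15, -19, -12, -6, 6, -2, -10, -1, 9, 18]
  15 vs smaller child -19 at index 1, swap → [-19, 15, -12, -6, 6, -2, -10, -1, 9, 18]
  15 vs smaller child -6 at index 3, swap → [-19, -6, -12, 15, 6, -2, -10, -1, 9, 18]
  15 vs smaller child -1 at index 7, swap → [-19, -6, -12, -1, 6, -2, -10, 15, 9, 18]
insert 34:
  append 34 at index 10 → [-19, -6, -12, -1, 6, -2, -10, 15, 9, 18, 34] (no swap needed)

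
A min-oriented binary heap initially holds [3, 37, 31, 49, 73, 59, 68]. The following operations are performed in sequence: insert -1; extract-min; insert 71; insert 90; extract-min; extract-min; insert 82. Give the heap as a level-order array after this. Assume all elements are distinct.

[37, 49, 59, 71, 73, 90, 68, 82]

insert -1:
  append -1 at index 7 → [3, 37, 31, 49, 73, 59, 68, -1]
  -1 < parent 49 at index 3, swap → [3, 37, 31, -1, 73, 59, 68, 49]
  -1 < parent 37 at index 1, swap → [3, -1, 31, 37, 73, 59, 68, 49]
  -1 < parent 3 at index 0, swap → [-1, 3, 31, 37, 73, 59, 68, 49]
extract-min → returns -1:
  remove root -1; move last element 49 to root → [49, 3, 31, 37, 73, 59, 68]
  49 vs smaller child 3 at index 1, swap → [3, 49, 31, 37, 73, 59, 68]
  49 vs smaller child 37 at index 3, swap → [3, 37, 31, 49, 73, 59, 68]
insert 71:
  append 71 at index 7 → [3, 37, 31, 49, 73, 59, 68, 71] (no swap needed)
insert 90:
  append 90 at index 8 → [3, 37, 31, 49, 73, 59, 68, 71, 90] (no swap needed)
extract-min → returns 3:
  remove root 3; move last element 90 to root → [90, 37, 31, 49, 73, 59, 68, 71]
  90 vs smaller child 31 at index 2, swap → [31, 37, 90, 49, 73, 59, 68, 71]
  90 vs smaller child 59 at index 5, swap → [31, 37, 59, 49, 73, 90, 68, 71]
extract-min → returns 31:
  remove root 31; move last element 71 to root → [71, 37, 59, 49, 73, 90, 68]
  71 vs smaller child 37 at index 1, swap → [37, 71, 59, 49, 73, 90, 68]
  71 vs smaller child 49 at index 3, swap → [37, 49, 59, 71, 73, 90, 68]
insert 82:
  append 82 at index 7 → [37, 49, 59, 71, 73, 90, 68, 82] (no swap needed)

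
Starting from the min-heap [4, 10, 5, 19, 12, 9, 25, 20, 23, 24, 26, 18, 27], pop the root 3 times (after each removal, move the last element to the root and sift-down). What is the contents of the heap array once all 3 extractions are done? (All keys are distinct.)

[10, 12, 18, 19, 24, 27, 25, 20, 23, 26]

extract-min #1 returns 4:
  remove root 4; move last element 27 to root → [27, 10, 5, 19, 12, 9, 25, 20, 23, 24, 26, 18]
  27 vs smaller child 5 at index 2, swap → [5, 10, 27, 19, 12, 9, 25, 20, 23, 24, 26, 18]
  27 vs smaller child 9 at index 5, swap → [5, 10, 9, 19, 12, 27, 25, 20, 23, 24, 26, 18]
  27 vs only child 18 at index 11, swap → [5, 10, 9, 19, 12, 18, 25, 20, 23, 24, 26, 27]
extract-min #2 returns 5:
  remove root 5; move last element 27 to root → [27, 10, 9, 19, 12, 18, 25, 20, 23, 24, 26]
  27 vs smaller child 9 at index 2, swap → [9, 10, 27, 19, 12, 18, 25, 20, 23, 24, 26]
  27 vs smaller child 18 at index 5, swap → [9, 10, 18, 19, 12, 27, 25, 20, 23, 24, 26]
extract-min #3 returns 9:
  remove root 9; move last element 26 to root → [26, 10, 18, 19, 12, 27, 25, 20, 23, 24]
  26 vs smaller child 10 at index 1, swap → [10, 26, 18, 19, 12, 27, 25, 20, 23, 24]
  26 vs smaller child 12 at index 4, swap → [10, 12, 18, 19, 26, 27, 25, 20, 23, 24]
  26 vs only child 24 at index 9, swap → [10, 12, 18, 19, 24, 27, 25, 20, 23, 26]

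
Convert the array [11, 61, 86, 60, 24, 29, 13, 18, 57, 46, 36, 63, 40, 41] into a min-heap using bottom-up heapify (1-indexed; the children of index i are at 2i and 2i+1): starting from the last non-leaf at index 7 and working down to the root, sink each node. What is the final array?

[11, 18, 13, 57, 24, 29, 41, 60, 61, 46, 36, 63, 40, 86]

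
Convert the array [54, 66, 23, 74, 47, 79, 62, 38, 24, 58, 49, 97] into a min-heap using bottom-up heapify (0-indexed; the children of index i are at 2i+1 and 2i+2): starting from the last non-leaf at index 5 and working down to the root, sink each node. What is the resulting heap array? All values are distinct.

[23, 24, 54, 38, 47, 79, 62, 66, 74, 58, 49, 97]

sift down from index 5: already satisfies heap property
sift down from index 4: already satisfies heap property
sift down from index 3:
  74 vs smaller child 24 at index 8, swap → [54, 66, 23, 24, 47, 79, 62, 38, 74, 58, 49, 97]
sift down from index 2: already satisfies heap property
sift down from index 1:
  66 vs smaller child 24 at index 3, swap → [54, 24, 23, 66, 47, 79, 62, 38, 74, 58, 49, 97]
  66 vs smaller child 38 at index 7, swap → [54, 24, 23, 38, 47, 79, 62, 66, 74, 58, 49, 97]
sift down from index 0:
  54 vs smaller child 23 at index 2, swap → [23, 24, 54, 38, 47, 79, 62, 66, 74, 58, 49, 97]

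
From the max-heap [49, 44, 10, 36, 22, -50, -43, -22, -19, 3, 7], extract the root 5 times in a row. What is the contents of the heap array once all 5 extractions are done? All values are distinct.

[7, 3, -22, -19, -43, -50]

extract-max #1 returns 49:
  remove root 49; move last element 7 to root → [7, 44, 10, 36, 22, -50, -43, -22, -19, 3]
  7 vs larger child 44 at index 1, swap → [44, 7, 10, 36, 22, -50, -43, -22, -19, 3]
  7 vs larger child 36 at index 3, swap → [44, 36, 10, 7, 22, -50, -43, -22, -19, 3]
extract-max #2 returns 44:
  remove root 44; move last element 3 to root → [3, 36, 10, 7, 22, -50, -43, -22, -19]
  3 vs larger child 36 at index 1, swap → [36, 3, 10, 7, 22, -50, -43, -22, -19]
  3 vs larger child 22 at index 4, swap → [36, 22, 10, 7, 3, -50, -43, -22, -19]
extract-max #3 returns 36:
  remove root 36; move last element -19 to root → [-19, 22, 10, 7, 3, -50, -43, -22]
  -19 vs larger child 22 at index 1, swap → [22, -19, 10, 7, 3, -50, -43, -22]
  -19 vs larger child 7 at index 3, swap → [22, 7, 10, -19, 3, -50, -43, -22]
extract-max #4 returns 22:
  remove root 22; move last element -22 to root → [-22, 7, 10, -19, 3, -50, -43]
  -22 vs larger child 10 at index 2, swap → [10, 7, -22, -19, 3, -50, -43]
extract-max #5 returns 10:
  remove root 10; move last element -43 to root → [-43, 7, -22, -19, 3, -50]
  -43 vs larger child 7 at index 1, swap → [7, -43, -22, -19, 3, -50]
  -43 vs larger child 3 at index 4, swap → [7, 3, -22, -19, -43, -50]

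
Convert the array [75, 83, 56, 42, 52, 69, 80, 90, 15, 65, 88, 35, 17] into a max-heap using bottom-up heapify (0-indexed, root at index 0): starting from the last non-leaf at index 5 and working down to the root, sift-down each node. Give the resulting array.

[90, 88, 80, 83, 75, 69, 56, 42, 15, 65, 52, 35, 17]

sift down from index 5: already satisfies heap property
sift down from index 4:
  52 vs larger child 88 at index 10, swap → [75, 83, 56, 42, 88, 69, 80, 90, 15, 65, 52, 35, 17]
sift down from index 3:
  42 vs larger child 90 at index 7, swap → [75, 83, 56, 90, 88, 69, 80, 42, 15, 65, 52, 35, 17]
sift down from index 2:
  56 vs larger child 80 at index 6, swap → [75, 83, 80, 90, 88, 69, 56, 42, 15, 65, 52, 35, 17]
sift down from index 1:
  83 vs larger child 90 at index 3, swap → [75, 90, 80, 83, 88, 69, 56, 42, 15, 65, 52, 35, 17]
sift down from index 0:
  75 vs larger child 90 at index 1, swap → [90, 75, 80, 83, 88, 69, 56, 42, 15, 65, 52, 35, 17]
  75 vs larger child 88 at index 4, swap → [90, 88, 80, 83, 75, 69, 56, 42, 15, 65, 52, 35, 17]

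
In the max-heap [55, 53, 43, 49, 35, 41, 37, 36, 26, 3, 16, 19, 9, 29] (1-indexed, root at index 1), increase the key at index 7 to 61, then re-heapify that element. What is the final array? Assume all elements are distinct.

[61, 53, 55, 49, 35, 41, 43, 36, 26, 3, 16, 19, 9, 29]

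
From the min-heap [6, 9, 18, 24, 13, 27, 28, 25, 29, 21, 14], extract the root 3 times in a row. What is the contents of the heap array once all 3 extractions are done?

extract-min #1 returns 6:
  remove root 6; move last element 14 to root → [14, 9, 18, 24, 13, 27, 28, 25, 29, 21]
  14 vs smaller child 9 at index 1, swap → [9, 14, 18, 24, 13, 27, 28, 25, 29, 21]
  14 vs smaller child 13 at index 4, swap → [9, 13, 18, 24, 14, 27, 28, 25, 29, 21]
extract-min #2 returns 9:
  remove root 9; move last element 21 to root → [21, 13, 18, 24, 14, 27, 28, 25, 29]
  21 vs smaller child 13 at index 1, swap → [13, 21, 18, 24, 14, 27, 28, 25, 29]
  21 vs smaller child 14 at index 4, swap → [13, 14, 18, 24, 21, 27, 28, 25, 29]
extract-min #3 returns 13:
  remove root 13; move last element 29 to root → [29, 14, 18, 24, 21, 27, 28, 25]
  29 vs smaller child 14 at index 1, swap → [14, 29, 18, 24, 21, 27, 28, 25]
  29 vs smaller child 21 at index 4, swap → [14, 21, 18, 24, 29, 27, 28, 25]

[14, 21, 18, 24, 29, 27, 28, 25]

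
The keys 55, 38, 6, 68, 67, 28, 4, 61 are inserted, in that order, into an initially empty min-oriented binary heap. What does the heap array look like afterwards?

Insert 55:
  append 55 at index 0 → [55] (no swap needed)
Insert 38:
  append 38 at index 1 → [55, 38]
  38 < parent 55 at index 0, swap → [38, 55]
Insert 6:
  append 6 at index 2 → [38, 55, 6]
  6 < parent 38 at index 0, swap → [6, 55, 38]
Insert 68:
  append 68 at index 3 → [6, 55, 38, 68] (no swap needed)
Insert 67:
  append 67 at index 4 → [6, 55, 38, 68, 67] (no swap needed)
Insert 28:
  append 28 at index 5 → [6, 55, 38, 68, 67, 28]
  28 < parent 38 at index 2, swap → [6, 55, 28, 68, 67, 38]
Insert 4:
  append 4 at index 6 → [6, 55, 28, 68, 67, 38, 4]
  4 < parent 28 at index 2, swap → [6, 55, 4, 68, 67, 38, 28]
  4 < parent 6 at index 0, swap → [4, 55, 6, 68, 67, 38, 28]
Insert 61:
  append 61 at index 7 → [4, 55, 6, 68, 67, 38, 28, 61]
  61 < parent 68 at index 3, swap → [4, 55, 6, 61, 67, 38, 28, 68]

[4, 55, 6, 61, 67, 38, 28, 68]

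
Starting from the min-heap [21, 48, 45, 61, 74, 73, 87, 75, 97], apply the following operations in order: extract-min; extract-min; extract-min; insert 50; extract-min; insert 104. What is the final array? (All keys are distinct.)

[61, 74, 73, 75, 87, 97, 104]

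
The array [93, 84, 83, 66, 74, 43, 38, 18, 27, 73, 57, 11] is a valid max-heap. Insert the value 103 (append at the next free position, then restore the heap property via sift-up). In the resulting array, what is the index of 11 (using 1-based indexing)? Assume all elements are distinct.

append 103 at index 13 → [93, 84, 83, 66, 74, 43, 38, 18, 27, 73, 57, 11, 103]
103 > parent 43 at index 6, swap → [93, 84, 83, 66, 74, 103, 38, 18, 27, 73, 57, 11, 43]
103 > parent 83 at index 3, swap → [93, 84, 103, 66, 74, 83, 38, 18, 27, 73, 57, 11, 43]
103 > parent 93 at index 1, swap → [103, 84, 93, 66, 74, 83, 38, 18, 27, 73, 57, 11, 43]
resulting array: [103, 84, 93, 66, 74, 83, 38, 18, 27, 73, 57, 11, 43]

12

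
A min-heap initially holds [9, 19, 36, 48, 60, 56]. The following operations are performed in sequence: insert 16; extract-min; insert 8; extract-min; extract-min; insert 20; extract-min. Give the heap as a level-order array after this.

insert 16:
  append 16 at index 6 → [9, 19, 36, 48, 60, 56, 16]
  16 < parent 36 at index 2, swap → [9, 19, 16, 48, 60, 56, 36]
extract-min → returns 9:
  remove root 9; move last element 36 to root → [36, 19, 16, 48, 60, 56]
  36 vs smaller child 16 at index 2, swap → [16, 19, 36, 48, 60, 56]
insert 8:
  append 8 at index 6 → [16, 19, 36, 48, 60, 56, 8]
  8 < parent 36 at index 2, swap → [16, 19, 8, 48, 60, 56, 36]
  8 < parent 16 at index 0, swap → [8, 19, 16, 48, 60, 56, 36]
extract-min → returns 8:
  remove root 8; move last element 36 to root → [36, 19, 16, 48, 60, 56]
  36 vs smaller child 16 at index 2, swap → [16, 19, 36, 48, 60, 56]
extract-min → returns 16:
  remove root 16; move last element 56 to root → [56, 19, 36, 48, 60]
  56 vs smaller child 19 at index 1, swap → [19, 56, 36, 48, 60]
  56 vs smaller child 48 at index 3, swap → [19, 48, 36, 56, 60]
insert 20:
  append 20 at index 5 → [19, 48, 36, 56, 60, 20]
  20 < parent 36 at index 2, swap → [19, 48, 20, 56, 60, 36]
extract-min → returns 19:
  remove root 19; move last element 36 to root → [36, 48, 20, 56, 60]
  36 vs smaller child 20 at index 2, swap → [20, 48, 36, 56, 60]

[20, 48, 36, 56, 60]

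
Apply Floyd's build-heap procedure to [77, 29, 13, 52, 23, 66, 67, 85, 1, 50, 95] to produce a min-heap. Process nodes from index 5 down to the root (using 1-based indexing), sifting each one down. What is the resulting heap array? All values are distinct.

sift down from index 5: already satisfies heap property
sift down from index 4:
  52 vs smaller child 1 at index 9, swap → [77, 29, 13, 1, 23, 66, 67, 85, 52, 50, 95]
sift down from index 3: already satisfies heap property
sift down from index 2:
  29 vs smaller child 1 at index 4, swap → [77, 1, 13, 29, 23, 66, 67, 85, 52, 50, 95]
sift down from index 1:
  77 vs smaller child 1 at index 2, swap → [1, 77, 13, 29, 23, 66, 67, 85, 52, 50, 95]
  77 vs smaller child 23 at index 5, swap → [1, 23, 13, 29, 77, 66, 67, 85, 52, 50, 95]
  77 vs smaller child 50 at index 10, swap → [1, 23, 13, 29, 50, 66, 67, 85, 52, 77, 95]

[1, 23, 13, 29, 50, 66, 67, 85, 52, 77, 95]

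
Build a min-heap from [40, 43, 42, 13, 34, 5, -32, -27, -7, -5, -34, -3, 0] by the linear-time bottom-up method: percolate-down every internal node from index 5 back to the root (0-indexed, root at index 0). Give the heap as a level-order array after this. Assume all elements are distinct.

[-34, -27, -32, -7, -5, -3, 42, 13, 40, 43, 34, 5, 0]

sift down from index 5:
  5 vs smaller child -3 at index 11, swap → [40, 43, 42, 13, 34, -3, -32, -27, -7, -5, -34, 5, 0]
sift down from index 4:
  34 vs smaller child -34 at index 10, swap → [40, 43, 42, 13, -34, -3, -32, -27, -7, -5, 34, 5, 0]
sift down from index 3:
  13 vs smaller child -27 at index 7, swap → [40, 43, 42, -27, -34, -3, -32, 13, -7, -5, 34, 5, 0]
sift down from index 2:
  42 vs smaller child -32 at index 6, swap → [40, 43, -32, -27, -34, -3, 42, 13, -7, -5, 34, 5, 0]
sift down from index 1:
  43 vs smaller child -34 at index 4, swap → [40, -34, -32, -27, 43, -3, 42, 13, -7, -5, 34, 5, 0]
  43 vs smaller child -5 at index 9, swap → [40, -34, -32, -27, -5, -3, 42, 13, -7, 43, 34, 5, 0]
sift down from index 0:
  40 vs smaller child -34 at index 1, swap → [-34, 40, -32, -27, -5, -3, 42, 13, -7, 43, 34, 5, 0]
  40 vs smaller child -27 at index 3, swap → [-34, -27, -32, 40, -5, -3, 42, 13, -7, 43, 34, 5, 0]
  40 vs smaller child -7 at index 8, swap → [-34, -27, -32, -7, -5, -3, 42, 13, 40, 43, 34, 5, 0]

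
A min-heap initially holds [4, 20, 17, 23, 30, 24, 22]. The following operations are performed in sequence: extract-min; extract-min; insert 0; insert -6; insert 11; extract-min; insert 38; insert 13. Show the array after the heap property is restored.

[0, 11, 20, 13, 30, 22, 24, 38, 23]

extract-min → returns 4:
  remove root 4; move last element 22 to root → [22, 20, 17, 23, 30, 24]
  22 vs smaller child 17 at index 2, swap → [17, 20, 22, 23, 30, 24]
extract-min → returns 17:
  remove root 17; move last element 24 to root → [24, 20, 22, 23, 30]
  24 vs smaller child 20 at index 1, swap → [20, 24, 22, 23, 30]
  24 vs smaller child 23 at index 3, swap → [20, 23, 22, 24, 30]
insert 0:
  append 0 at index 5 → [20, 23, 22, 24, 30, 0]
  0 < parent 22 at index 2, swap → [20, 23, 0, 24, 30, 22]
  0 < parent 20 at index 0, swap → [0, 23, 20, 24, 30, 22]
insert -6:
  append -6 at index 6 → [0, 23, 20, 24, 30, 22, -6]
  -6 < parent 20 at index 2, swap → [0, 23, -6, 24, 30, 22, 20]
  -6 < parent 0 at index 0, swap → [-6, 23, 0, 24, 30, 22, 20]
insert 11:
  append 11 at index 7 → [-6, 23, 0, 24, 30, 22, 20, 11]
  11 < parent 24 at index 3, swap → [-6, 23, 0, 11, 30, 22, 20, 24]
  11 < parent 23 at index 1, swap → [-6, 11, 0, 23, 30, 22, 20, 24]
extract-min → returns -6:
  remove root -6; move last element 24 to root → [24, 11, 0, 23, 30, 22, 20]
  24 vs smaller child 0 at index 2, swap → [0, 11, 24, 23, 30, 22, 20]
  24 vs smaller child 20 at index 6, swap → [0, 11, 20, 23, 30, 22, 24]
insert 38:
  append 38 at index 7 → [0, 11, 20, 23, 30, 22, 24, 38] (no swap needed)
insert 13:
  append 13 at index 8 → [0, 11, 20, 23, 30, 22, 24, 38, 13]
  13 < parent 23 at index 3, swap → [0, 11, 20, 13, 30, 22, 24, 38, 23]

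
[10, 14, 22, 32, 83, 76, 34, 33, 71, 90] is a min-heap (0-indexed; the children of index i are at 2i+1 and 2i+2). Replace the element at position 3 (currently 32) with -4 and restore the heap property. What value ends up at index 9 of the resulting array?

90

set index 3 from 32 to -4 → [10, 14, 22, -4, 83, 76, 34, 33, 71, 90]
-4 < parent 14 at index 1, swap → [10, -4, 22, 14, 83, 76, 34, 33, 71, 90]
-4 < parent 10 at index 0, swap → [-4, 10, 22, 14, 83, 76, 34, 33, 71, 90]
resulting array: [-4, 10, 22, 14, 83, 76, 34, 33, 71, 90]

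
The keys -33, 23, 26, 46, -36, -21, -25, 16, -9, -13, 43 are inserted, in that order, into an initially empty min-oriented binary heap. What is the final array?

[-36, -33, -25, -9, -13, 26, -21, 46, 16, 23, 43]

Insert -33:
  append -33 at index 0 → [-33] (no swap needed)
Insert 23:
  append 23 at index 1 → [-33, 23] (no swap needed)
Insert 26:
  append 26 at index 2 → [-33, 23, 26] (no swap needed)
Insert 46:
  append 46 at index 3 → [-33, 23, 26, 46] (no swap needed)
Insert -36:
  append -36 at index 4 → [-33, 23, 26, 46, -36]
  -36 < parent 23 at index 1, swap → [-33, -36, 26, 46, 23]
  -36 < parent -33 at index 0, swap → [-36, -33, 26, 46, 23]
Insert -21:
  append -21 at index 5 → [-36, -33, 26, 46, 23, -21]
  -21 < parent 26 at index 2, swap → [-36, -33, -21, 46, 23, 26]
Insert -25:
  append -25 at index 6 → [-36, -33, -21, 46, 23, 26, -25]
  -25 < parent -21 at index 2, swap → [-36, -33, -25, 46, 23, 26, -21]
Insert 16:
  append 16 at index 7 → [-36, -33, -25, 46, 23, 26, -21, 16]
  16 < parent 46 at index 3, swap → [-36, -33, -25, 16, 23, 26, -21, 46]
Insert -9:
  append -9 at index 8 → [-36, -33, -25, 16, 23, 26, -21, 46, -9]
  -9 < parent 16 at index 3, swap → [-36, -33, -25, -9, 23, 26, -21, 46, 16]
Insert -13:
  append -13 at index 9 → [-36, -33, -25, -9, 23, 26, -21, 46, 16, -13]
  -13 < parent 23 at index 4, swap → [-36, -33, -25, -9, -13, 26, -21, 46, 16, 23]
Insert 43:
  append 43 at index 10 → [-36, -33, -25, -9, -13, 26, -21, 46, 16, 23, 43] (no swap needed)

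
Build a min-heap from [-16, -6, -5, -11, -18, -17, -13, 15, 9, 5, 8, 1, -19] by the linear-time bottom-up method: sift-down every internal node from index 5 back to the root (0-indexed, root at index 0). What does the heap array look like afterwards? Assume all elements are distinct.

[-19, -18, -17, -11, -6, -16, -13, 15, 9, 5, 8, 1, -5]

sift down from index 5:
  -17 vs smaller child -19 at index 12, swap → [-16, -6, -5, -11, -18, -19, -13, 15, 9, 5, 8, 1, -17]
sift down from index 4: already satisfies heap property
sift down from index 3: already satisfies heap property
sift down from index 2:
  -5 vs smaller child -19 at index 5, swap → [-16, -6, -19, -11, -18, -5, -13, 15, 9, 5, 8, 1, -17]
  -5 vs smaller child -17 at index 12, swap → [-16, -6, -19, -11, -18, -17, -13, 15, 9, 5, 8, 1, -5]
sift down from index 1:
  -6 vs smaller child -18 at index 4, swap → [-16, -18, -19, -11, -6, -17, -13, 15, 9, 5, 8, 1, -5]
sift down from index 0:
  -16 vs smaller child -19 at index 2, swap → [-19, -18, -16, -11, -6, -17, -13, 15, 9, 5, 8, 1, -5]
  -16 vs smaller child -17 at index 5, swap → [-19, -18, -17, -11, -6, -16, -13, 15, 9, 5, 8, 1, -5]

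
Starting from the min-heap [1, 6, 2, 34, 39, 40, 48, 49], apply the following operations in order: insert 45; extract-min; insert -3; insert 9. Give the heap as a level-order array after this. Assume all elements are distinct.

insert 45:
  append 45 at index 8 → [1, 6, 2, 34, 39, 40, 48, 49, 45] (no swap needed)
extract-min → returns 1:
  remove root 1; move last element 45 to root → [45, 6, 2, 34, 39, 40, 48, 49]
  45 vs smaller child 2 at index 2, swap → [2, 6, 45, 34, 39, 40, 48, 49]
  45 vs smaller child 40 at index 5, swap → [2, 6, 40, 34, 39, 45, 48, 49]
insert -3:
  append -3 at index 8 → [2, 6, 40, 34, 39, 45, 48, 49, -3]
  -3 < parent 34 at index 3, swap → [2, 6, 40, -3, 39, 45, 48, 49, 34]
  -3 < parent 6 at index 1, swap → [2, -3, 40, 6, 39, 45, 48, 49, 34]
  -3 < parent 2 at index 0, swap → [-3, 2, 40, 6, 39, 45, 48, 49, 34]
insert 9:
  append 9 at index 9 → [-3, 2, 40, 6, 39, 45, 48, 49, 34, 9]
  9 < parent 39 at index 4, swap → [-3, 2, 40, 6, 9, 45, 48, 49, 34, 39]

[-3, 2, 40, 6, 9, 45, 48, 49, 34, 39]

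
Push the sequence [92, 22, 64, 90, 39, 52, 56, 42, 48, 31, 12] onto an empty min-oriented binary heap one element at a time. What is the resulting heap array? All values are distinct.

Insert 92:
  append 92 at index 0 → [92] (no swap needed)
Insert 22:
  append 22 at index 1 → [92, 22]
  22 < parent 92 at index 0, swap → [22, 92]
Insert 64:
  append 64 at index 2 → [22, 92, 64] (no swap needed)
Insert 90:
  append 90 at index 3 → [22, 92, 64, 90]
  90 < parent 92 at index 1, swap → [22, 90, 64, 92]
Insert 39:
  append 39 at index 4 → [22, 90, 64, 92, 39]
  39 < parent 90 at index 1, swap → [22, 39, 64, 92, 90]
Insert 52:
  append 52 at index 5 → [22, 39, 64, 92, 90, 52]
  52 < parent 64 at index 2, swap → [22, 39, 52, 92, 90, 64]
Insert 56:
  append 56 at index 6 → [22, 39, 52, 92, 90, 64, 56] (no swap needed)
Insert 42:
  append 42 at index 7 → [22, 39, 52, 92, 90, 64, 56, 42]
  42 < parent 92 at index 3, swap → [22, 39, 52, 42, 90, 64, 56, 92]
Insert 48:
  append 48 at index 8 → [22, 39, 52, 42, 90, 64, 56, 92, 48] (no swap needed)
Insert 31:
  append 31 at index 9 → [22, 39, 52, 42, 90, 64, 56, 92, 48, 31]
  31 < parent 90 at index 4, swap → [22, 39, 52, 42, 31, 64, 56, 92, 48, 90]
  31 < parent 39 at index 1, swap → [22, 31, 52, 42, 39, 64, 56, 92, 48, 90]
Insert 12:
  append 12 at index 10 → [22, 31, 52, 42, 39, 64, 56, 92, 48, 90, 12]
  12 < parent 39 at index 4, swap → [22, 31, 52, 42, 12, 64, 56, 92, 48, 90, 39]
  12 < parent 31 at index 1, swap → [22, 12, 52, 42, 31, 64, 56, 92, 48, 90, 39]
  12 < parent 22 at index 0, swap → [12, 22, 52, 42, 31, 64, 56, 92, 48, 90, 39]

[12, 22, 52, 42, 31, 64, 56, 92, 48, 90, 39]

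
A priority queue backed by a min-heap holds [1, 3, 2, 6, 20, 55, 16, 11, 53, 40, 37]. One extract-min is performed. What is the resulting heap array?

remove root 1; move last element 37 to root → [37, 3, 2, 6, 20, 55, 16, 11, 53, 40]
37 vs smaller child 2 at index 2, swap → [2, 3, 37, 6, 20, 55, 16, 11, 53, 40]
37 vs smaller child 16 at index 6, swap → [2, 3, 16, 6, 20, 55, 37, 11, 53, 40]

[2, 3, 16, 6, 20, 55, 37, 11, 53, 40]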